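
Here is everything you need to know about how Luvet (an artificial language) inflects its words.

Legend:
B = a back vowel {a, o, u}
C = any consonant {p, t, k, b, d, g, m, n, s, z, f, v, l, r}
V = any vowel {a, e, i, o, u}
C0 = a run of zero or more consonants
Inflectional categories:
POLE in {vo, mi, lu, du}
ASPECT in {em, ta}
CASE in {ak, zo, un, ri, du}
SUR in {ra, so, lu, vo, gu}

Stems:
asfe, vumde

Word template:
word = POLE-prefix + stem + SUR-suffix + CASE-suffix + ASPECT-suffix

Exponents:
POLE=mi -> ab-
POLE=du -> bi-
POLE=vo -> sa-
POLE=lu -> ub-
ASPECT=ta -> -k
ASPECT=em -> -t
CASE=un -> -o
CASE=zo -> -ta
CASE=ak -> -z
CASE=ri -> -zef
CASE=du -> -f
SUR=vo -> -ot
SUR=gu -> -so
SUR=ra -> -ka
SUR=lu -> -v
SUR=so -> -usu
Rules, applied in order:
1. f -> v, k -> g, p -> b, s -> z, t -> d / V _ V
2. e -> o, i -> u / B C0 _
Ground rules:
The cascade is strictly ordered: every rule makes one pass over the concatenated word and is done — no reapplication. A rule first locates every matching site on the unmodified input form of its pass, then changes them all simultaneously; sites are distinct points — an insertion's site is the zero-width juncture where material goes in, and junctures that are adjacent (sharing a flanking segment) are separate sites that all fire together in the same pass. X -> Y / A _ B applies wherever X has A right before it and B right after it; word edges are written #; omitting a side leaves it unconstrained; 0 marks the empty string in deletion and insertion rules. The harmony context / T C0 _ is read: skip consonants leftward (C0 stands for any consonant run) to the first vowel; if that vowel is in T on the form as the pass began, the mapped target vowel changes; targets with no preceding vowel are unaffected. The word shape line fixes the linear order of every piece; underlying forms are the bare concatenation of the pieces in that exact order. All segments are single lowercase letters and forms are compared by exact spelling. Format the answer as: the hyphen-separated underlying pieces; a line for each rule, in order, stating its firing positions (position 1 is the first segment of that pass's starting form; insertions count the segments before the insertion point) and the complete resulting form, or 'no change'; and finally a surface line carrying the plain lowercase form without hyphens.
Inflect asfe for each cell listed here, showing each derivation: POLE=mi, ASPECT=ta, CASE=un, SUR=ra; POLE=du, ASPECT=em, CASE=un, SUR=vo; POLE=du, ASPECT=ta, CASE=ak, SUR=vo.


cell POLE=mi, ASPECT=ta, CASE=un, SUR=ra:
underlying: ab-asfe-ka-o-k
1. f -> v, k -> g, p -> b, s -> z, t -> d / V _ V: fires at position(s) 7: abasfegaok
2. e -> o, i -> u / B C0 _: fires at position(s) 6: abasfogaok
surface: abasfogaok

cell POLE=du, ASPECT=em, CASE=un, SUR=vo:
underlying: bi-asfe-ot-o-t
1. f -> v, k -> g, p -> b, s -> z, t -> d / V _ V: fires at position(s) 8: biasfeodot
2. e -> o, i -> u / B C0 _: fires at position(s) 6: biasfoodot
surface: biasfoodot

cell POLE=du, ASPECT=ta, CASE=ak, SUR=vo:
underlying: bi-asfe-ot-z-k
1. f -> v, k -> g, p -> b, s -> z, t -> d / V _ V: no change
2. e -> o, i -> u / B C0 _: fires at position(s) 6: biasfootzk
surface: biasfootzk


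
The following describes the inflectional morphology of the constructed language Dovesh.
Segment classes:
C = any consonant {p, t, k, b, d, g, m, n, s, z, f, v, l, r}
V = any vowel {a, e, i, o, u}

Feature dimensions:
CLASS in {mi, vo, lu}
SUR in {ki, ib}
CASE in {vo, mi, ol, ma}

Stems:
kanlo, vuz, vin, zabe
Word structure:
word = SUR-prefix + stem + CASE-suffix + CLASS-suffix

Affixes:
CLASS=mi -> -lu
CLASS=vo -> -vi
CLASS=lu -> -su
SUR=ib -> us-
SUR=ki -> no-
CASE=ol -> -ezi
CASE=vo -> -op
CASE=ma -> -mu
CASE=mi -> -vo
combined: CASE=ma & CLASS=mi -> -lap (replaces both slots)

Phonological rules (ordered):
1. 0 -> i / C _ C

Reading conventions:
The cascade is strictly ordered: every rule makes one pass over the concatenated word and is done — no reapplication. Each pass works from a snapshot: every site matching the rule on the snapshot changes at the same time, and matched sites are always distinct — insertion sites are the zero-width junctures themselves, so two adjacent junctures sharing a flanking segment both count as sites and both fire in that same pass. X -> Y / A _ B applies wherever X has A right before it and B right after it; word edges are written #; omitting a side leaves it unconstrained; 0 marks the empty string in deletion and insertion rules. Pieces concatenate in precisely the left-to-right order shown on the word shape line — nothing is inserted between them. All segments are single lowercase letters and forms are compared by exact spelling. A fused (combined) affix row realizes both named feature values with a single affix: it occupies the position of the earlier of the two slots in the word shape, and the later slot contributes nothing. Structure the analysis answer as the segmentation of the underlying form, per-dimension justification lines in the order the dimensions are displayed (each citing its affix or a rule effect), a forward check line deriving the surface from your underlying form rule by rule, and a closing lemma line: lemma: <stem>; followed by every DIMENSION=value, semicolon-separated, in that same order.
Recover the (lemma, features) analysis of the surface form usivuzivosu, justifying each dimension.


underlying: us-vuz-vo-su
CLASS=lu - signalled by the affix -su
SUR=ib - signalled by the affix us-
CASE=mi - signalled by the affix -vo
check: usvuzvosu -> usivuzivosu
lemma: vuz; CLASS=lu; SUR=ib; CASE=mi


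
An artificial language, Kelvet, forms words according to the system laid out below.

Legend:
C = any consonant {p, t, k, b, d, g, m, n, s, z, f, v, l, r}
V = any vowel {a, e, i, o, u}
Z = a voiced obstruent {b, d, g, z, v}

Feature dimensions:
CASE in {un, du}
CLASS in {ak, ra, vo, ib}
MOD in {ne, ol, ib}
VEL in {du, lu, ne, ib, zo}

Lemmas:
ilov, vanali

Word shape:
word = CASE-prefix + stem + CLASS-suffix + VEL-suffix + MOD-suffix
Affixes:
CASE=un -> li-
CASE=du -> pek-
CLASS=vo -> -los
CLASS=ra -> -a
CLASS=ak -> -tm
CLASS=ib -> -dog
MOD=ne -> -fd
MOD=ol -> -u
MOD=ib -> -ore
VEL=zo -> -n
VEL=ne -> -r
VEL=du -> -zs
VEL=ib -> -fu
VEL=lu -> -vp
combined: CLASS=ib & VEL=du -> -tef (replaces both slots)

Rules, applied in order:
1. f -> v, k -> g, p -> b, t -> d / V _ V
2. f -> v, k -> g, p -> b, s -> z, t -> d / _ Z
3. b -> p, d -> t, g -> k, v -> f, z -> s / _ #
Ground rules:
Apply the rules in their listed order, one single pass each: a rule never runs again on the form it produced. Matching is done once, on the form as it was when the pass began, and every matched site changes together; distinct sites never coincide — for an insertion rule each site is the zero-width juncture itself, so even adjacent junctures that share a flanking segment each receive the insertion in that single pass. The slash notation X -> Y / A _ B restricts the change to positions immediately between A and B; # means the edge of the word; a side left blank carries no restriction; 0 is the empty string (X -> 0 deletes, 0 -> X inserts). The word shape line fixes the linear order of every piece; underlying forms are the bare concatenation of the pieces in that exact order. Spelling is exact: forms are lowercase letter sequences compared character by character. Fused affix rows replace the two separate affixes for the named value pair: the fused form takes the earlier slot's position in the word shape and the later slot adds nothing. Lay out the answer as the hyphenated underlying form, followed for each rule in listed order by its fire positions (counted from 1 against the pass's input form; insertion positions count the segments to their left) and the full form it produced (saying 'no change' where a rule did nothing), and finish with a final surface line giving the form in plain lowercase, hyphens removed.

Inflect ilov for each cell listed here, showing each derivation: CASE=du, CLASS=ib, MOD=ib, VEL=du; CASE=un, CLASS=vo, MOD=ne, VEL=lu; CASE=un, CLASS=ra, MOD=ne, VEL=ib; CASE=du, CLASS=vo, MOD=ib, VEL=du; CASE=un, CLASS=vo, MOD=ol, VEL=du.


cell CASE=du, CLASS=ib, MOD=ib, VEL=du:
underlying: pek-ilov-tef-ore
1. f -> v, k -> g, p -> b, t -> d / V _ V: fires at position(s) 3, 10: pegilovtevore
2. f -> v, k -> g, p -> b, s -> z, t -> d / _ Z: no change
3. b -> p, d -> t, g -> k, v -> f, z -> s / _ #: no change
surface: pegilovtevore

cell CASE=un, CLASS=vo, MOD=ne, VEL=lu:
underlying: li-ilov-los-vp-fd
1. f -> v, k -> g, p -> b, t -> d / V _ V: no change
2. f -> v, k -> g, p -> b, s -> z, t -> d / _ Z: fires at position(s) 9, 12: liilovlozvpvd
3. b -> p, d -> t, g -> k, v -> f, z -> s / _ #: fires at position(s) 13: liilovlozvpvt
surface: liilovlozvpvt

cell CASE=un, CLASS=ra, MOD=ne, VEL=ib:
underlying: li-ilov-a-fu-fd
1. f -> v, k -> g, p -> b, t -> d / V _ V: fires at position(s) 8: liilovavufd
2. f -> v, k -> g, p -> b, s -> z, t -> d / _ Z: fires at position(s) 10: liilovavuvd
3. b -> p, d -> t, g -> k, v -> f, z -> s / _ #: fires at position(s) 11: liilovavuvt
surface: liilovavuvt

cell CASE=du, CLASS=vo, MOD=ib, VEL=du:
underlying: pek-ilov-los-zs-ore
1. f -> v, k -> g, p -> b, t -> d / V _ V: fires at position(s) 3: pegilovloszsore
2. f -> v, k -> g, p -> b, s -> z, t -> d / _ Z: fires at position(s) 10: pegilovlozzsore
3. b -> p, d -> t, g -> k, v -> f, z -> s / _ #: no change
surface: pegilovlozzsore

cell CASE=un, CLASS=vo, MOD=ol, VEL=du:
underlying: li-ilov-los-zs-u
1. f -> v, k -> g, p -> b, t -> d / V _ V: no change
2. f -> v, k -> g, p -> b, s -> z, t -> d / _ Z: fires at position(s) 9: liilovlozzsu
3. b -> p, d -> t, g -> k, v -> f, z -> s / _ #: no change
surface: liilovlozzsu


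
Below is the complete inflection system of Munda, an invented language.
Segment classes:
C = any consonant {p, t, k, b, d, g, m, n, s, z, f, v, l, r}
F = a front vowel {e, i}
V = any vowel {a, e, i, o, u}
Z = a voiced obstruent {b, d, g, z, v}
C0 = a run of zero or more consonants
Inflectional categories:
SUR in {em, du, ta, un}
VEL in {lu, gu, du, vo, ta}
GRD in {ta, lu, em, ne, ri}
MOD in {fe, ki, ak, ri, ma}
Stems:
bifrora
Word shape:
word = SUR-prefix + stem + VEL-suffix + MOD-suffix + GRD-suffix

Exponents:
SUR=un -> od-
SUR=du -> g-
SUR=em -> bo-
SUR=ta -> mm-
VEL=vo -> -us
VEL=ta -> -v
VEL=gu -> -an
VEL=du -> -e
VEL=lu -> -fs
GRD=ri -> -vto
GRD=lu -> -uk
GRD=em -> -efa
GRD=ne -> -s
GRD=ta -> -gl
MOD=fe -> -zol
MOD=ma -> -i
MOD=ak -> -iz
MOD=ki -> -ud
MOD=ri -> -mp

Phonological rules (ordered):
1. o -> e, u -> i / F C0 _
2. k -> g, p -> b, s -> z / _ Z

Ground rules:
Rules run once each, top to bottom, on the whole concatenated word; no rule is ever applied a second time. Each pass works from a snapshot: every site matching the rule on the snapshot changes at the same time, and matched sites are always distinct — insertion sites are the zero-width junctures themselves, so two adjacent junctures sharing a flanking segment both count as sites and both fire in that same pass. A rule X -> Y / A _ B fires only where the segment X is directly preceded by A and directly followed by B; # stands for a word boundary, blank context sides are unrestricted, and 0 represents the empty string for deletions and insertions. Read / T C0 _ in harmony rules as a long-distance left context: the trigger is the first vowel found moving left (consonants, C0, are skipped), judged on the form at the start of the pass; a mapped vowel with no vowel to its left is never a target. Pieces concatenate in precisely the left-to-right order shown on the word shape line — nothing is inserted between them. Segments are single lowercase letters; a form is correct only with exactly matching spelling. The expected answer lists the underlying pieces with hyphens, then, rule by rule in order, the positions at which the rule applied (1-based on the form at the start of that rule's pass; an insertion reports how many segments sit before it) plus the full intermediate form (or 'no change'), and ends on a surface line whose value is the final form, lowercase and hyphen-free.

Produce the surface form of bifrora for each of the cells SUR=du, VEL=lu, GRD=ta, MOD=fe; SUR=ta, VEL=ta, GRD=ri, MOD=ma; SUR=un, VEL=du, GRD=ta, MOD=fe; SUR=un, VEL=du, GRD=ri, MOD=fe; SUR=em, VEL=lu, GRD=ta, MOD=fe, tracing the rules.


cell SUR=du, VEL=lu, GRD=ta, MOD=fe:
underlying: g-bifrora-fs-zol-gl
1. o -> e, u -> i / F C0 _: fires at position(s) 6: gbifrerafszolgl
2. k -> g, p -> b, s -> z / _ Z: fires at position(s) 10: gbifrerafzzolgl
surface: gbifrerafzzolgl

cell SUR=ta, VEL=ta, GRD=ri, MOD=ma:
underlying: mm-bifrora-v-i-vto
1. o -> e, u -> i / F C0 _: fires at position(s) 7, 14: mmbifreravivte
2. k -> g, p -> b, s -> z / _ Z: no change
surface: mmbifreravivte

cell SUR=un, VEL=du, GRD=ta, MOD=fe:
underlying: od-bifrora-e-zol-gl
1. o -> e, u -> i / F C0 _: fires at position(s) 7, 12: odbifreraezelgl
2. k -> g, p -> b, s -> z / _ Z: no change
surface: odbifreraezelgl

cell SUR=un, VEL=du, GRD=ri, MOD=fe:
underlying: od-bifrora-e-zol-vto
1. o -> e, u -> i / F C0 _: fires at position(s) 7, 12: odbifreraezelvto
2. k -> g, p -> b, s -> z / _ Z: no change
surface: odbifreraezelvto

cell SUR=em, VEL=lu, GRD=ta, MOD=fe:
underlying: bo-bifrora-fs-zol-gl
1. o -> e, u -> i / F C0 _: fires at position(s) 7: bobifrerafszolgl
2. k -> g, p -> b, s -> z / _ Z: fires at position(s) 11: bobifrerafzzolgl
surface: bobifrerafzzolgl


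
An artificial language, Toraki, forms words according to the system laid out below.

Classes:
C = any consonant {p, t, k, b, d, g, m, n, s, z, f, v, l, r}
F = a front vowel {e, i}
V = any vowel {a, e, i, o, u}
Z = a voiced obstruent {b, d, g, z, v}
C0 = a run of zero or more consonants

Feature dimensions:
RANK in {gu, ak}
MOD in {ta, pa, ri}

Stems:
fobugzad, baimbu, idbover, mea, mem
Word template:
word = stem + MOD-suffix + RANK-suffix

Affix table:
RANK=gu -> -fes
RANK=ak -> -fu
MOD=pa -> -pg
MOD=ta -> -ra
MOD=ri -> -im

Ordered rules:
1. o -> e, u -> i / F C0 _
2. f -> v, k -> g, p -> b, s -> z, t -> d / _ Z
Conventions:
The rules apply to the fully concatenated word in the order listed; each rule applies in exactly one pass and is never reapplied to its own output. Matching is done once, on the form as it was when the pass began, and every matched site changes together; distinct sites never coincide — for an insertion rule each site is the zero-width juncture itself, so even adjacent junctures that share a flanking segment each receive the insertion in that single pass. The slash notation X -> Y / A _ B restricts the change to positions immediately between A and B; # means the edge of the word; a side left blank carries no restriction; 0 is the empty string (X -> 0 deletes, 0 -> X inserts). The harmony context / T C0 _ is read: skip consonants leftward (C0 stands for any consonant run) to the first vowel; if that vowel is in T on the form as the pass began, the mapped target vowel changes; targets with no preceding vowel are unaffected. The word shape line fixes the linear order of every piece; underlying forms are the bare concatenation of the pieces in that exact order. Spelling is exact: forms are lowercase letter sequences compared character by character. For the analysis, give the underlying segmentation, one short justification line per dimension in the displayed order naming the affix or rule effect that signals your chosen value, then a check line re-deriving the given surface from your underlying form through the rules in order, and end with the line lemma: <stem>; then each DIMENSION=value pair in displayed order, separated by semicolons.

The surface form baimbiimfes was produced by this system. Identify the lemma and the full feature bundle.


underlying: baimbu-im-fes
RANK=gu - signalled by the affix -fes
MOD=ri - signalled by the affix -im
check: baimbuimfes -> baimbiimfes -> baimbiimfes
lemma: baimbu; RANK=gu; MOD=ri


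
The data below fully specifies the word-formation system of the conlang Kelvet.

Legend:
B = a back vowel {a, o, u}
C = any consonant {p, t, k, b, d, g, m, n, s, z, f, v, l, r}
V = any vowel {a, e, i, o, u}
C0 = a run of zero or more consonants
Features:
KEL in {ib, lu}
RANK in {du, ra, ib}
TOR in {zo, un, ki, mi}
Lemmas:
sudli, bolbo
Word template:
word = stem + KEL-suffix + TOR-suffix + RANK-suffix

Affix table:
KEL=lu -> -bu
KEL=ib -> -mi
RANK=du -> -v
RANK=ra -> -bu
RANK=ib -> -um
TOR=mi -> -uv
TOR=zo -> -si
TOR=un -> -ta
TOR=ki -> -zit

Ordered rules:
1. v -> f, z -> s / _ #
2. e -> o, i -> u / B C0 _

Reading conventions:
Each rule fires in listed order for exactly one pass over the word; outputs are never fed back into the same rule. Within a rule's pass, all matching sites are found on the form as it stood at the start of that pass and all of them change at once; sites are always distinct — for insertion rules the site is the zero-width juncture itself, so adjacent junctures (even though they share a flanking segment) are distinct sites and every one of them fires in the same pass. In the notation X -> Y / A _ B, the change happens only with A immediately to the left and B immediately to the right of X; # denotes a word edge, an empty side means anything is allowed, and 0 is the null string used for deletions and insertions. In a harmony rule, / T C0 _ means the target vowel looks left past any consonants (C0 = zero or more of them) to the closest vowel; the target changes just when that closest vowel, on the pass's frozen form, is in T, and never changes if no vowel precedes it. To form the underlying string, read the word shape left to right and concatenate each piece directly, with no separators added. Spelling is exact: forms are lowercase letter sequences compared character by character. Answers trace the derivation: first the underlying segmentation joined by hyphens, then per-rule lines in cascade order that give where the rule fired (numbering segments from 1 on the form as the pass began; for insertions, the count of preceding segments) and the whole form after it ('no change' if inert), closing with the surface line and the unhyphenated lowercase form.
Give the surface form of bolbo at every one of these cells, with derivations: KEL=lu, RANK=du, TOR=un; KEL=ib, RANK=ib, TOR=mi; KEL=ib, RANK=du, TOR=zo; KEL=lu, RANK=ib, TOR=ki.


cell KEL=lu, RANK=du, TOR=un:
underlying: bolbo-bu-ta-v
1. v -> f, z -> s / _ #: fires at position(s) 10: bolbobutaf
2. e -> o, i -> u / B C0 _: no change
surface: bolbobutaf

cell KEL=ib, RANK=ib, TOR=mi:
underlying: bolbo-mi-uv-um
1. v -> f, z -> s / _ #: no change
2. e -> o, i -> u / B C0 _: fires at position(s) 7: bolbomuuvum
surface: bolbomuuvum

cell KEL=ib, RANK=du, TOR=zo:
underlying: bolbo-mi-si-v
1. v -> f, z -> s / _ #: fires at position(s) 10: bolbomisif
2. e -> o, i -> u / B C0 _: fires at position(s) 7: bolbomusif
surface: bolbomusif

cell KEL=lu, RANK=ib, TOR=ki:
underlying: bolbo-bu-zit-um
1. v -> f, z -> s / _ #: no change
2. e -> o, i -> u / B C0 _: fires at position(s) 9: bolbobuzutum
surface: bolbobuzutum


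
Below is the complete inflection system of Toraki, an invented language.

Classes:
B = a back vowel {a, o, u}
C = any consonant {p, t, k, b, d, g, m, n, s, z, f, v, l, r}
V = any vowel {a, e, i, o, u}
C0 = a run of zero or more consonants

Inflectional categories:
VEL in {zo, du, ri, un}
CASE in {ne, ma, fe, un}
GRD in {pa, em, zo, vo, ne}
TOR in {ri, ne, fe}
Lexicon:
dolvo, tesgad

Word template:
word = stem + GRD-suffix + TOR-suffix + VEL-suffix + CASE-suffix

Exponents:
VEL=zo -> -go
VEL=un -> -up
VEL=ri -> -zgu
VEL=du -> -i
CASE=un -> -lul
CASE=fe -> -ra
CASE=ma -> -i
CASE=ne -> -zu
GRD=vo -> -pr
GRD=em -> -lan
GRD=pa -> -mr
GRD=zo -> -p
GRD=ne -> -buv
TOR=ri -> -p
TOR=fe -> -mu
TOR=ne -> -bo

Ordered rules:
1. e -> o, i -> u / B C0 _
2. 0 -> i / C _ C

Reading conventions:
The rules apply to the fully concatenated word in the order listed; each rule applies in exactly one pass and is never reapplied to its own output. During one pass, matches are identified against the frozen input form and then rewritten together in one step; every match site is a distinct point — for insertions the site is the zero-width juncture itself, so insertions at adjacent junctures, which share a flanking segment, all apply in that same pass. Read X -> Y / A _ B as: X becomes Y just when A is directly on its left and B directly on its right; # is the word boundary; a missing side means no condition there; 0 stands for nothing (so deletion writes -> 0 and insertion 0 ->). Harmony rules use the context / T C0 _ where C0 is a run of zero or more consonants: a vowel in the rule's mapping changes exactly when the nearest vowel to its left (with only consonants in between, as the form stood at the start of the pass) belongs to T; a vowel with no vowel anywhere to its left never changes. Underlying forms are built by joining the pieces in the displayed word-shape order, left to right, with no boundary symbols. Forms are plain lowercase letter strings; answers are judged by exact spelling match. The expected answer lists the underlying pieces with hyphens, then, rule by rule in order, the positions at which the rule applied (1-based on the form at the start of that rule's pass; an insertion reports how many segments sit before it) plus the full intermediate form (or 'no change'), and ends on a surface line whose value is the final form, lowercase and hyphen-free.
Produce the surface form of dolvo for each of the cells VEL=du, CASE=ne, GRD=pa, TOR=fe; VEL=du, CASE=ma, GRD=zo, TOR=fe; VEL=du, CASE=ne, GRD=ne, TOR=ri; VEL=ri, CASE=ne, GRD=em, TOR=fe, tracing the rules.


cell VEL=du, CASE=ne, GRD=pa, TOR=fe:
underlying: dolvo-mr-mu-i-zu
1. e -> o, i -> u / B C0 _: fires at position(s) 10: dolvomrmuuzu
2. 0 -> i / C _ C: inserts after position(s) 3, 6, 7: dolivomirimuuzu
surface: dolivomirimuuzu

cell VEL=du, CASE=ma, GRD=zo, TOR=fe:
underlying: dolvo-p-mu-i-i
1. e -> o, i -> u / B C0 _: fires at position(s) 9: dolvopmuui
2. 0 -> i / C _ C: inserts after position(s) 3, 6: dolivopimuui
surface: dolivopimuui

cell VEL=du, CASE=ne, GRD=ne, TOR=ri:
underlying: dolvo-buv-p-i-zu
1. e -> o, i -> u / B C0 _: fires at position(s) 10: dolvobuvpuzu
2. 0 -> i / C _ C: inserts after position(s) 3, 8: dolivobuvipuzu
surface: dolivobuvipuzu

cell VEL=ri, CASE=ne, GRD=em, TOR=fe:
underlying: dolvo-lan-mu-zgu-zu
1. e -> o, i -> u / B C0 _: no change
2. 0 -> i / C _ C: inserts after position(s) 3, 8, 11: dolivolanimuziguzu
surface: dolivolanimuziguzu


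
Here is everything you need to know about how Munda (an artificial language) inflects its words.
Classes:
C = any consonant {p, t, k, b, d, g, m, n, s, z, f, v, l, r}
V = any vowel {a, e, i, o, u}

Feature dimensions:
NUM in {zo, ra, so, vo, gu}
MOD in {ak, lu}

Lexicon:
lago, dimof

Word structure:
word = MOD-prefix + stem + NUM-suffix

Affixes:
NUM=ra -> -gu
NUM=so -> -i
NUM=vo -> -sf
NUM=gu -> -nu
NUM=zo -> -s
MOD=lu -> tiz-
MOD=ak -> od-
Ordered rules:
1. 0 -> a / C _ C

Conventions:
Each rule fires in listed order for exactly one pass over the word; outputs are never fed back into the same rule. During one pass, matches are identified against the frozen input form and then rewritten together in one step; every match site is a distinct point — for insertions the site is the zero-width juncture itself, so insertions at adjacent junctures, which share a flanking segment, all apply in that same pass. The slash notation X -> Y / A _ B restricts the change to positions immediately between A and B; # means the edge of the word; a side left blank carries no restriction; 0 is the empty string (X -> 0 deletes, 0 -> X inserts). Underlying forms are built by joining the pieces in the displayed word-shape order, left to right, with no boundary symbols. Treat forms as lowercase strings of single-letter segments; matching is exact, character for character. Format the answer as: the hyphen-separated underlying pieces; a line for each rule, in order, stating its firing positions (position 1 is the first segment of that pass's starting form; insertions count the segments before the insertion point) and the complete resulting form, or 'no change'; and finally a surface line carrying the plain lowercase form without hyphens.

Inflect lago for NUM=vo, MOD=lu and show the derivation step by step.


underlying: tiz-lago-sf
1. 0 -> a / C _ C: inserts after position(s) 3, 8: tizalagosaf
surface: tizalagosaf


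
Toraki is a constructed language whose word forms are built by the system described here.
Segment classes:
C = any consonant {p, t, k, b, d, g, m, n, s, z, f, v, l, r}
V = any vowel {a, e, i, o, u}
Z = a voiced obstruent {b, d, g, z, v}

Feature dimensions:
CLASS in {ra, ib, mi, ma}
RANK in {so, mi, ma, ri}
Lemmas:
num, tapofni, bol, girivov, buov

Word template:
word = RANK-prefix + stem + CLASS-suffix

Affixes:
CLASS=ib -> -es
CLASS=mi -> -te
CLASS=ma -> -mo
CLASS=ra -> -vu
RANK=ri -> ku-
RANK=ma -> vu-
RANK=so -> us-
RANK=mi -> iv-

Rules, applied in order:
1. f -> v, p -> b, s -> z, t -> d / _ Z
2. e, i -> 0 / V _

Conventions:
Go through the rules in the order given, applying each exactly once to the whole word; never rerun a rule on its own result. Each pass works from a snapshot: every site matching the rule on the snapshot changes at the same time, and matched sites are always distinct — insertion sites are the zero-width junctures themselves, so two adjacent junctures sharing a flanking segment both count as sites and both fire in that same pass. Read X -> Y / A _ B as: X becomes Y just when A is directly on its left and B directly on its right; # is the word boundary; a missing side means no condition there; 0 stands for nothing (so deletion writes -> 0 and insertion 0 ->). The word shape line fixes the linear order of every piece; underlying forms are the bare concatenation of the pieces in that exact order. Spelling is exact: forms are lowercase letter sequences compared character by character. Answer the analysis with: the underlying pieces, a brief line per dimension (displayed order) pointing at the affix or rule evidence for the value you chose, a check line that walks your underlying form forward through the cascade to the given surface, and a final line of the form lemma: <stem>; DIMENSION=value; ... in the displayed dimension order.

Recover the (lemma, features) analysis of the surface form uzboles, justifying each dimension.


underlying: us-bol-es
CLASS=ib - signalled by the affix -es
RANK=so - signalled by the affix us-
check: usboles -> uzboles -> uzboles
lemma: bol; CLASS=ib; RANK=so


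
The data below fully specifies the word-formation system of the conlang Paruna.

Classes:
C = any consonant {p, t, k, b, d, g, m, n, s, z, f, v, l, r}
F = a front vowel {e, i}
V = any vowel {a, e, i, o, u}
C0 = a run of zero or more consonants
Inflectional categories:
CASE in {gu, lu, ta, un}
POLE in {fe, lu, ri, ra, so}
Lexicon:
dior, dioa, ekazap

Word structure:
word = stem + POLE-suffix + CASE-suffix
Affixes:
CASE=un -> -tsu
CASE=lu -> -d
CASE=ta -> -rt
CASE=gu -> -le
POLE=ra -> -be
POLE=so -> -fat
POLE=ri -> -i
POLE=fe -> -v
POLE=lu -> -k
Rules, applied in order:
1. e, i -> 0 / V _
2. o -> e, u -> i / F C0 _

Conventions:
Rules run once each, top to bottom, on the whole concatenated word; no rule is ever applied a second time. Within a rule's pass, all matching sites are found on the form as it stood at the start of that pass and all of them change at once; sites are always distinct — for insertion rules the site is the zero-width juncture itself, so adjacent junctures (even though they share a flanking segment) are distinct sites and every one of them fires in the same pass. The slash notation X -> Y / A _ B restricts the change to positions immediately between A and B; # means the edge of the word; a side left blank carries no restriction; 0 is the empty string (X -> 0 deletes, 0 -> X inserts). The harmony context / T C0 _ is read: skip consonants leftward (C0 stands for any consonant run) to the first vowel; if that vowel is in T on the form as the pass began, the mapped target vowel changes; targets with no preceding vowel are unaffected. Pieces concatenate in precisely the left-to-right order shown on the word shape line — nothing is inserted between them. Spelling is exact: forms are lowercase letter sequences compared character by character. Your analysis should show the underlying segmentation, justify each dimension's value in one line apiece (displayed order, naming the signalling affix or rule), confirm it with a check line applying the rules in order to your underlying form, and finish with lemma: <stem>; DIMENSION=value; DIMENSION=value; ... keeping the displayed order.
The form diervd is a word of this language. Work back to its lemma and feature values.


underlying: dior-v-d
CASE=lu - signalled by the affix -d
POLE=fe - signalled by the affix -v
check: diorvd -> diorvd -> diervd
lemma: dior; CASE=lu; POLE=fe


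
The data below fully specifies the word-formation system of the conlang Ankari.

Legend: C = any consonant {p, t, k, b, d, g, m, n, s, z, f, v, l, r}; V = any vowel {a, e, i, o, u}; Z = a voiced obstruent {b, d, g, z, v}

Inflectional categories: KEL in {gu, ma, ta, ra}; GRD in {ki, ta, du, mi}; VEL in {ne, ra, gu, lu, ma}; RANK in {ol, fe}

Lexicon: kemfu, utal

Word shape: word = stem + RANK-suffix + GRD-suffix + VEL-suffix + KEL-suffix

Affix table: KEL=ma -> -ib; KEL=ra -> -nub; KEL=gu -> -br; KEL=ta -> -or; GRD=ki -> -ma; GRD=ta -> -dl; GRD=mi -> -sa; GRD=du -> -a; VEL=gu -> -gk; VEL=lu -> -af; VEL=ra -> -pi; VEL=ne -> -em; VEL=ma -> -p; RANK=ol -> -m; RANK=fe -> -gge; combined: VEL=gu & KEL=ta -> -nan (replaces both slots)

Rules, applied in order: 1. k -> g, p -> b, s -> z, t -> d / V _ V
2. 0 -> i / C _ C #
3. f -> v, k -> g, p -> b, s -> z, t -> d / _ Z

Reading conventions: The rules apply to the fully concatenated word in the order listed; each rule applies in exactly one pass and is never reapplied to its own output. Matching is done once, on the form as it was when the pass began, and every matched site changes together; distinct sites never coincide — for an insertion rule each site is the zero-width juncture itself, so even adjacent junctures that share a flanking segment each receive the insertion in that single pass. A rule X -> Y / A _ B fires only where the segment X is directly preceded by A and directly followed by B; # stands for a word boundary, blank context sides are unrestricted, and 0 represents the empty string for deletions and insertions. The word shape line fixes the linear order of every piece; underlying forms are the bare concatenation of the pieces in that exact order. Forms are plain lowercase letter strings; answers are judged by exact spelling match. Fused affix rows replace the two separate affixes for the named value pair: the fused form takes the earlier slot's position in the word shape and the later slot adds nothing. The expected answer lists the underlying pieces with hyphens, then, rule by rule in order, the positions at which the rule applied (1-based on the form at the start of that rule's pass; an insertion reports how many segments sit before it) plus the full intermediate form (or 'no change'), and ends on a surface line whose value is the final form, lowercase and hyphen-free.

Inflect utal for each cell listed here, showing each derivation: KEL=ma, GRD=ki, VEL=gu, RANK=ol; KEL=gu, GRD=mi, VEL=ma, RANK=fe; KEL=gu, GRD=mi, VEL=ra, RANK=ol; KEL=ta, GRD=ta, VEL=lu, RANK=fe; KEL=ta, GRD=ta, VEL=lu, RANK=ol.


cell KEL=ma, GRD=ki, VEL=gu, RANK=ol:
underlying: utal-m-ma-gk-ib
1. k -> g, p -> b, s -> z, t -> d / V _ V: fires at position(s) 2: udalmmagkib
2. 0 -> i / C _ C #: no change
3. f -> v, k -> g, p -> b, s -> z, t -> d / _ Z: no change
surface: udalmmagkib

cell KEL=gu, GRD=mi, VEL=ma, RANK=fe:
underlying: utal-gge-sa-p-br
1. k -> g, p -> b, s -> z, t -> d / V _ V: fires at position(s) 2, 8: udalggezapbr
2. 0 -> i / C _ C #: inserts after position(s) 11: udalggezapbir
3. f -> v, k -> g, p -> b, s -> z, t -> d / _ Z: fires at position(s) 10: udalggezabbir
surface: udalggezabbir

cell KEL=gu, GRD=mi, VEL=ra, RANK=ol:
underlying: utal-m-sa-pi-br
1. k -> g, p -> b, s -> z, t -> d / V _ V: fires at position(s) 2, 8: udalmsabibr
2. 0 -> i / C _ C #: inserts after position(s) 10: udalmsabibir
3. f -> v, k -> g, p -> b, s -> z, t -> d / _ Z: no change
surface: udalmsabibir

cell KEL=ta, GRD=ta, VEL=lu, RANK=fe:
underlying: utal-gge-dl-af-or
1. k -> g, p -> b, s -> z, t -> d / V _ V: fires at position(s) 2: udalggedlafor
2. 0 -> i / C _ C #: no change
3. f -> v, k -> g, p -> b, s -> z, t -> d / _ Z: no change
surface: udalggedlafor

cell KEL=ta, GRD=ta, VEL=lu, RANK=ol:
underlying: utal-m-dl-af-or
1. k -> g, p -> b, s -> z, t -> d / V _ V: fires at position(s) 2: udalmdlafor
2. 0 -> i / C _ C #: no change
3. f -> v, k -> g, p -> b, s -> z, t -> d / _ Z: no change
surface: udalmdlafor


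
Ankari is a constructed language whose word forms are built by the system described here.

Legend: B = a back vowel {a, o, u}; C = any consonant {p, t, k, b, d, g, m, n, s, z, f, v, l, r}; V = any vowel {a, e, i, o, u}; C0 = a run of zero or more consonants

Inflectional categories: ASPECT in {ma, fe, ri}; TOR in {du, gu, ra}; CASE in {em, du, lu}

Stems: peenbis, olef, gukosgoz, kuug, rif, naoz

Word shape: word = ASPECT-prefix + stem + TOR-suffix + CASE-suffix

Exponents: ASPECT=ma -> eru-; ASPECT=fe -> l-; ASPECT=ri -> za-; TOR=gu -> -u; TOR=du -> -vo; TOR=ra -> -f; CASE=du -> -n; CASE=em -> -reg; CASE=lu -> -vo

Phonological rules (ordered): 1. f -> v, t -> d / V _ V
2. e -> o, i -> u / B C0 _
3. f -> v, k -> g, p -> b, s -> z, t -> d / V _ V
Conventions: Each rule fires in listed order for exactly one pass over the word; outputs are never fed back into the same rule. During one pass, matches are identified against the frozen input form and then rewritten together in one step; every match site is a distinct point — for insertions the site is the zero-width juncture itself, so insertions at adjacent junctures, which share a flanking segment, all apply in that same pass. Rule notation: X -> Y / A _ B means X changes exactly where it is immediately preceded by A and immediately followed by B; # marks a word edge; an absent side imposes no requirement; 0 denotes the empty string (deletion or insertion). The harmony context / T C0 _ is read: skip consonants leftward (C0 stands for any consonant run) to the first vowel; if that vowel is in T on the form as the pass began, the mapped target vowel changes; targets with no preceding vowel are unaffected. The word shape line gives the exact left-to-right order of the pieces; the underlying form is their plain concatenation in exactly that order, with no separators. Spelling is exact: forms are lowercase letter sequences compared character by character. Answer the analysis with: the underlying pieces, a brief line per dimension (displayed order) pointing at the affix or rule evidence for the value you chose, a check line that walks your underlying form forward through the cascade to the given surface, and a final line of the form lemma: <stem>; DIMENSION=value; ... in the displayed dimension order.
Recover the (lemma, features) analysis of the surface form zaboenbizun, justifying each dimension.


underlying: za-peenbis-u-n
ASPECT=ri - signalled by the affix za-
TOR=gu - signalled by the affix -u
CASE=du - signalled by the affix -n
check: zapeenbisun -> zapeenbisun -> zapoenbisun -> zaboenbizun
lemma: peenbis; ASPECT=ri; TOR=gu; CASE=du


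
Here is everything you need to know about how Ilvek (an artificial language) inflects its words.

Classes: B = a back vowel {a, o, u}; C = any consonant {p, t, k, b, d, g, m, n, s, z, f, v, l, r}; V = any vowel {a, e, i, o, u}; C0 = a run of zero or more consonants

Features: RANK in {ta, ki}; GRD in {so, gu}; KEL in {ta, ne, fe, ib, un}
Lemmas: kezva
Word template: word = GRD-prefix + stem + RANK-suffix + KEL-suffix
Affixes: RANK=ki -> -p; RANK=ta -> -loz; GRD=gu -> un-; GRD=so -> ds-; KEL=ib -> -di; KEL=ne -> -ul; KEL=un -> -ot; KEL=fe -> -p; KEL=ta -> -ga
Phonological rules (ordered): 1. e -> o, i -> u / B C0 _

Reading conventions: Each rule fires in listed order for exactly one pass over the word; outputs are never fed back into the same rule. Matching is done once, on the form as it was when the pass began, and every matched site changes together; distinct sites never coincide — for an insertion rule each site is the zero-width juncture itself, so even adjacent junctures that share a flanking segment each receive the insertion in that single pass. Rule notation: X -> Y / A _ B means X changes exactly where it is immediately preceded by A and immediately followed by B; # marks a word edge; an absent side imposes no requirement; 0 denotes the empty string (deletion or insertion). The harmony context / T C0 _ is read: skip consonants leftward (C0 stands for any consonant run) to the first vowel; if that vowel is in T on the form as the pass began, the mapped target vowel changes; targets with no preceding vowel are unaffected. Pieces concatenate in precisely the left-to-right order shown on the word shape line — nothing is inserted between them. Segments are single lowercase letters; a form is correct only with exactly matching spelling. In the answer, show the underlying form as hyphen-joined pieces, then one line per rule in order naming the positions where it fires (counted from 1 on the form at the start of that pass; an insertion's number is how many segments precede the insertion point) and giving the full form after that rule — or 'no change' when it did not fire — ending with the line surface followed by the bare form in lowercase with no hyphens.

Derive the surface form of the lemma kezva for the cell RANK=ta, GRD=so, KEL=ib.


underlying: ds-kezva-loz-di
1. e -> o, i -> u / B C0 _: fires at position(s) 12: dskezvalozdu
surface: dskezvalozdu


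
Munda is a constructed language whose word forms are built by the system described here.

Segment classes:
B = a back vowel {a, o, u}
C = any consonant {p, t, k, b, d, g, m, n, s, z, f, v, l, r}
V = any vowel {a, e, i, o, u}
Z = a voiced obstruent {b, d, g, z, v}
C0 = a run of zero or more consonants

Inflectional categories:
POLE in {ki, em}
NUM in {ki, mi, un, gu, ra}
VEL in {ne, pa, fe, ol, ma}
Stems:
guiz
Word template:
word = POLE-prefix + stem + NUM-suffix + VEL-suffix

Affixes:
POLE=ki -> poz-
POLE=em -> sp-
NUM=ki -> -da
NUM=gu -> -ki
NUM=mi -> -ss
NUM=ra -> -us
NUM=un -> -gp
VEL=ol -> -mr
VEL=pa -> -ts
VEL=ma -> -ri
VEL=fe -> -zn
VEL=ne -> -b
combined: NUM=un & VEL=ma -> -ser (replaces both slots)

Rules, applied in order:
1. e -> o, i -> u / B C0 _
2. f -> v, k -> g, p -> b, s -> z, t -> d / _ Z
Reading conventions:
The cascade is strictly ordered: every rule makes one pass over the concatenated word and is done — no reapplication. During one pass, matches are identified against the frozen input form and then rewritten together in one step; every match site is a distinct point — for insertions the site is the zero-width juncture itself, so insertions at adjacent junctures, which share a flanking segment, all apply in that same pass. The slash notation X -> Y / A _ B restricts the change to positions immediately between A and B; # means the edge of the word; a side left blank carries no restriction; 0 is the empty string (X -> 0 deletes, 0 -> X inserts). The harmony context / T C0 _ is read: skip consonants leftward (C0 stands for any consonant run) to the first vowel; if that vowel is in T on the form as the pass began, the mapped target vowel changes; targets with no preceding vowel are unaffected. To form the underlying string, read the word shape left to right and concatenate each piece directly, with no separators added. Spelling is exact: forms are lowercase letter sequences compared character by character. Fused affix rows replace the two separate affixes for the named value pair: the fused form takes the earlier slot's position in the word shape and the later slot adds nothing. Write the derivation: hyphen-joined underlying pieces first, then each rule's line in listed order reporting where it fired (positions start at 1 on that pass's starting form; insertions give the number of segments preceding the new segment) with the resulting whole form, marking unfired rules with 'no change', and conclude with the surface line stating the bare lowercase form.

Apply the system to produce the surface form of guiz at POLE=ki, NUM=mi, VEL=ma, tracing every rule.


underlying: poz-guiz-ss-ri
1. e -> o, i -> u / B C0 _: fires at position(s) 6: pozguuzssri
2. f -> v, k -> g, p -> b, s -> z, t -> d / _ Z: no change
surface: pozguuzssri
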